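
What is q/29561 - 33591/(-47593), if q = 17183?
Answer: 258682010/200985239 ≈ 1.2871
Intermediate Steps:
q/29561 - 33591/(-47593) = 17183/29561 - 33591/(-47593) = 17183*(1/29561) - 33591*(-1/47593) = 17183/29561 + 33591/47593 = 258682010/200985239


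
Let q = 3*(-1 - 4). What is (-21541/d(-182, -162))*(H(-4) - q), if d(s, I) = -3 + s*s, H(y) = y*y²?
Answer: 1055509/33121 ≈ 31.868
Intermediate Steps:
H(y) = y³
d(s, I) = -3 + s²
q = -15 (q = 3*(-5) = -15)
(-21541/d(-182, -162))*(H(-4) - q) = (-21541/(-3 + (-182)²))*((-4)³ - 1*(-15)) = (-21541/(-3 + 33124))*(-64 + 15) = -21541/33121*(-49) = 1055509/33121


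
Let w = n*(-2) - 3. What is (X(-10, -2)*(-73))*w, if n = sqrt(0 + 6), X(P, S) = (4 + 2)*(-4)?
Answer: -5256 - 3504*sqrt(6) ≈ -13839.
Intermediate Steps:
X(P, S) = -24 (X(P, S) = 6*(-4) = -24)
n = sqrt(6) ≈ 2.4495
w = -3 - 2*sqrt(6) (w = sqrt(6)*(-2) - 3 = -2*sqrt(6) - 3 = -3 - 2*sqrt(6) ≈ -7.8990)
(X(-10, -2)*(-73))*w = (-24*(-73))*(-3 - 2*sqrt(6)) = 1752*(-3 - 2*sqrt(6)) = -5256 - 3504*sqrt(6)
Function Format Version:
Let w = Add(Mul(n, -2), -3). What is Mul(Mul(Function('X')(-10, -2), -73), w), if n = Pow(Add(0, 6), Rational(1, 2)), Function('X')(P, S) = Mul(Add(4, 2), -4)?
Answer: Add(-5256, Mul(-3504, Pow(6, Rational(1, 2)))) ≈ -13839.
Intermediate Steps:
Function('X')(P, S) = -24 (Function('X')(P, S) = Mul(6, -4) = -24)
n = Pow(6, Rational(1, 2)) ≈ 2.4495
w = Add(-3, Mul(-2, Pow(6, Rational(1, 2)))) (w = Add(Mul(Pow(6, Rational(1, 2)), -2), -3) = Add(Mul(-2, Pow(6, Rational(1, 2))), -3) = Add(-3, Mul(-2, Pow(6, Rational(1, 2)))) ≈ -7.8990)
Mul(Mul(Function('X')(-10, -2), -73), w) = Mul(Mul(-24, -73), Add(-3, Mul(-2, Pow(6, Rational(1, 2))))) = Mul(1752, Add(-3, Mul(-2, Pow(6, Rational(1, 2))))) = Add(-5256, Mul(-3504, Pow(6, Rational(1, 2))))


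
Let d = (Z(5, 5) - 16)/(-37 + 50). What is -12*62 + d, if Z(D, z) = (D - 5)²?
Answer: -9688/13 ≈ -745.23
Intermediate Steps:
Z(D, z) = (-5 + D)²
d = -16/13 (d = ((-5 + 5)² - 16)/(-37 + 50) = (0² - 16)/13 = (0 - 16)*(1/13) = -16*1/13 = -16/13 ≈ -1.2308)
-12*62 + d = -12*62 - 16/13 = -744 - 16/13 = -9688/13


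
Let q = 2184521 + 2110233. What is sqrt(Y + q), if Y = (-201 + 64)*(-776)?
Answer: sqrt(4401066) ≈ 2097.9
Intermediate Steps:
q = 4294754
Y = 106312 (Y = -137*(-776) = 106312)
sqrt(Y + q) = sqrt(106312 + 4294754) = sqrt(4401066)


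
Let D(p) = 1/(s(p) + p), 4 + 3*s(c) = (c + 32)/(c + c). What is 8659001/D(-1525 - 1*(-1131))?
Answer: -1348215114701/394 ≈ -3.4219e+9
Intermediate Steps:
s(c) = -4/3 + (32 + c)/(6*c) (s(c) = -4/3 + ((c + 32)/(c + c))/3 = -4/3 + ((32 + c)/((2*c)))/3 = -4/3 + ((32 + c)*(1/(2*c)))/3 = -4/3 + ((32 + c)/(2*c))/3 = -4/3 + (32 + c)/(6*c))
D(p) = 1/(p + (32 - 7*p)/(6*p)) (D(p) = 1/((32 - 7*p)/(6*p) + p) = 1/(p + (32 - 7*p)/(6*p)))
8659001/D(-1525 - 1*(-1131)) = 8659001/((6*(-1525 - 1*(-1131))/(32 - 7*(-1525 - 1*(-1131)) + 6*(-1525 - 1*(-1131))**2))) = 8659001/((6*(-1525 + 1131)/(32 - 7*(-1525 + 1131) + 6*(-1525 + 1131)**2))) = 8659001/((6*(-394)/(32 - 7*(-394) + 6*(-394)**2))) = 8659001/((6*(-394)/(32 + 2758 + 6*155236))) = 8659001/((6*(-394)/(32 + 2758 + 931416))) = 8659001/((6*(-394)/934206)) = 8659001/((6*(-394)*(1/934206))) = 8659001/(-394/155701) = 8659001*(-155701/394) = -1348215114701/394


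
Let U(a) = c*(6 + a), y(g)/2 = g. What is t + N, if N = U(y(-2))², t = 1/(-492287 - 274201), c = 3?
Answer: 27593567/766488 ≈ 36.000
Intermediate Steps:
y(g) = 2*g
t = -1/766488 (t = 1/(-766488) = -1/766488 ≈ -1.3047e-6)
U(a) = 18 + 3*a (U(a) = 3*(6 + a) = 18 + 3*a)
N = 36 (N = (18 + 3*(2*(-2)))² = (18 + 3*(-4))² = (18 - 12)² = 6² = 36)
t + N = -1/766488 + 36 = 27593567/766488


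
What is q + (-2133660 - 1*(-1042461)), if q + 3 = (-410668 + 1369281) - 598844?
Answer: -731433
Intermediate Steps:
q = 359766 (q = -3 + ((-410668 + 1369281) - 598844) = -3 + (958613 - 598844) = -3 + 359769 = 359766)
q + (-2133660 - 1*(-1042461)) = 359766 + (-2133660 - 1*(-1042461)) = 359766 + (-2133660 + 1042461) = 359766 - 1091199 = -731433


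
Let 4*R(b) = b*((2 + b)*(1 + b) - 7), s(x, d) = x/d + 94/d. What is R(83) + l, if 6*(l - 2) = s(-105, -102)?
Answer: 45291601/306 ≈ 1.4801e+5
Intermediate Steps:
s(x, d) = 94/d + x/d
l = 1235/612 (l = 2 + ((94 - 105)/(-102))/6 = 2 + (-1/102*(-11))/6 = 2 + (1/6)*(11/102) = 2 + 11/612 = 1235/612 ≈ 2.0180)
R(b) = b*(-7 + (1 + b)*(2 + b))/4 (R(b) = (b*((2 + b)*(1 + b) - 7))/4 = (b*((1 + b)*(2 + b) - 7))/4 = (b*(-7 + (1 + b)*(2 + b)))/4 = b*(-7 + (1 + b)*(2 + b))/4)
R(83) + l = (1/4)*83*(-5 + 83**2 + 3*83) + 1235/612 = (1/4)*83*(-5 + 6889 + 249) + 1235/612 = (1/4)*83*7133 + 1235/612 = 592039/4 + 1235/612 = 45291601/306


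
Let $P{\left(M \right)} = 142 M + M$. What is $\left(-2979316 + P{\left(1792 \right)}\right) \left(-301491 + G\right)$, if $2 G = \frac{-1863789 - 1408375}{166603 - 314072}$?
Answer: $\frac{17294908813263260}{21067} \approx 8.2095 \cdot 10^{11}$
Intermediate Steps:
$P{\left(M \right)} = 143 M$
$G = \frac{233726}{21067}$ ($G = \frac{\left(-1863789 - 1408375\right) \frac{1}{166603 - 314072}}{2} = \frac{\left(-3272164\right) \frac{1}{-147469}}{2} = \frac{\left(-3272164\right) \left(- \frac{1}{147469}\right)}{2} = \frac{1}{2} \cdot \frac{467452}{21067} = \frac{233726}{21067} \approx 11.094$)
$\left(-2979316 + P{\left(1792 \right)}\right) \left(-301491 + G\right) = \left(-2979316 + 143 \cdot 1792\right) \left(-301491 + \frac{233726}{21067}\right) = \left(-2979316 + 256256\right) \left(- \frac{6351277171}{21067}\right) = \left(-2723060\right) \left(- \frac{6351277171}{21067}\right) = \frac{17294908813263260}{21067}$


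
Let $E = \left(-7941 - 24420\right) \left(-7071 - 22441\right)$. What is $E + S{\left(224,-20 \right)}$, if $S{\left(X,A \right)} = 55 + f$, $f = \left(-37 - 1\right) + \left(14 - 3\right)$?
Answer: $955037860$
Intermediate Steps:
$f = -27$ ($f = -38 + \left(14 - 3\right) = -38 + 11 = -27$)
$S{\left(X,A \right)} = 28$ ($S{\left(X,A \right)} = 55 - 27 = 28$)
$E = 955037832$ ($E = \left(-32361\right) \left(-29512\right) = 955037832$)
$E + S{\left(224,-20 \right)} = 955037832 + 28 = 955037860$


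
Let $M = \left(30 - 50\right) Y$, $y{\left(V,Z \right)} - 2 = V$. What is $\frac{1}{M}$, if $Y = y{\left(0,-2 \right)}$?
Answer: $- \frac{1}{40} \approx -0.025$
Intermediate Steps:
$y{\left(V,Z \right)} = 2 + V$
$Y = 2$ ($Y = 2 + 0 = 2$)
$M = -40$ ($M = \left(30 - 50\right) 2 = \left(-20\right) 2 = -40$)
$\frac{1}{M} = \frac{1}{-40} = - \frac{1}{40}$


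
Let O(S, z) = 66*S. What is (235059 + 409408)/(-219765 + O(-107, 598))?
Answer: -644467/226827 ≈ -2.8412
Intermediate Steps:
(235059 + 409408)/(-219765 + O(-107, 598)) = (235059 + 409408)/(-219765 + 66*(-107)) = 644467/(-219765 - 7062) = 644467/(-226827) = 644467*(-1/226827) = -644467/226827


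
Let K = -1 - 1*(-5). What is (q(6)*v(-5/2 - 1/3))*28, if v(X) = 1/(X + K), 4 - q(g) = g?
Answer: -48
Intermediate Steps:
q(g) = 4 - g
K = 4 (K = -1 + 5 = 4)
v(X) = 1/(4 + X) (v(X) = 1/(X + 4) = 1/(4 + X))
(q(6)*v(-5/2 - 1/3))*28 = ((4 - 1*6)/(4 + (-5/2 - 1/3)))*28 = ((4 - 6)/(4 + (-5*1/2 - 1*1/3)))*28 = -2/(4 + (-5/2 - 1/3))*28 = -2/(4 - 17/6)*28 = -2/7/6*28 = -2*6/7*28 = -12/7*28 = -48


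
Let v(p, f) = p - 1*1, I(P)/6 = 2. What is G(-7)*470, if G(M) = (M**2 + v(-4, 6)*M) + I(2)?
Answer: 45120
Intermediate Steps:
I(P) = 12 (I(P) = 6*2 = 12)
v(p, f) = -1 + p (v(p, f) = p - 1 = -1 + p)
G(M) = 12 + M**2 - 5*M (G(M) = (M**2 + (-1 - 4)*M) + 12 = (M**2 - 5*M) + 12 = 12 + M**2 - 5*M)
G(-7)*470 = (12 + (-7)**2 - 5*(-7))*470 = (12 + 49 + 35)*470 = 96*470 = 45120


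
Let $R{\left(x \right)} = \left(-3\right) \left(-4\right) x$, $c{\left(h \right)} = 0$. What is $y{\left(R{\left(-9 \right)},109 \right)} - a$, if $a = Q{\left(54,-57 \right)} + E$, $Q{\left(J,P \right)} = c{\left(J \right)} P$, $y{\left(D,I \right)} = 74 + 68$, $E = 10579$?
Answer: $-10437$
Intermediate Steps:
$R{\left(x \right)} = 12 x$
$y{\left(D,I \right)} = 142$
$Q{\left(J,P \right)} = 0$ ($Q{\left(J,P \right)} = 0 P = 0$)
$a = 10579$ ($a = 0 + 10579 = 10579$)
$y{\left(R{\left(-9 \right)},109 \right)} - a = 142 - 10579 = -10437$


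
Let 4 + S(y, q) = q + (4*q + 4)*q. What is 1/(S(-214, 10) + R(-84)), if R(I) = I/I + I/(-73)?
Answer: 73/32715 ≈ 0.0022314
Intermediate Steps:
S(y, q) = -4 + q + q*(4 + 4*q) (S(y, q) = -4 + (q + (4*q + 4)*q) = -4 + (q + (4 + 4*q)*q) = -4 + (q + q*(4 + 4*q)) = -4 + q + q*(4 + 4*q))
R(I) = 1 - I/73 (R(I) = 1 + I*(-1/73) = 1 - I/73)
1/(S(-214, 10) + R(-84)) = 1/((-4 + 4*10² + 5*10) + (1 - 1/73*(-84))) = 1/((-4 + 4*100 + 50) + (1 + 84/73)) = 1/((-4 + 400 + 50) + 157/73) = 1/(446 + 157/73) = 1/(32715/73) = 73/32715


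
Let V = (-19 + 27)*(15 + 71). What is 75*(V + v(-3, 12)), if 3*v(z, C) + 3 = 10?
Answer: 51775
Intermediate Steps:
v(z, C) = 7/3 (v(z, C) = -1 + (⅓)*10 = -1 + 10/3 = 7/3)
V = 688 (V = 8*86 = 688)
75*(V + v(-3, 12)) = 75*(688 + 7/3) = 75*(2071/3) = 51775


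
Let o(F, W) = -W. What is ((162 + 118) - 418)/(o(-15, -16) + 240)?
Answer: -69/128 ≈ -0.53906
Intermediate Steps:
((162 + 118) - 418)/(o(-15, -16) + 240) = ((162 + 118) - 418)/(-1*(-16) + 240) = (280 - 418)/(16 + 240) = -138/256 = -138*1/256 = -69/128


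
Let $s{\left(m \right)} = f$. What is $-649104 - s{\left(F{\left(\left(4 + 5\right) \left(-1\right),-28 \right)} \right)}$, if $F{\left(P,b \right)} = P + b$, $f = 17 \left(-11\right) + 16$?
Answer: $-648933$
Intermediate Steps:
$f = -171$ ($f = -187 + 16 = -171$)
$s{\left(m \right)} = -171$
$-649104 - s{\left(F{\left(\left(4 + 5\right) \left(-1\right),-28 \right)} \right)} = -649104 - -171 = -649104 + 171 = -648933$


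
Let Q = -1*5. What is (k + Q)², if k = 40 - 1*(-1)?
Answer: 1296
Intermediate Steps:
k = 41 (k = 40 + 1 = 41)
Q = -5
(k + Q)² = (41 - 5)² = 36² = 1296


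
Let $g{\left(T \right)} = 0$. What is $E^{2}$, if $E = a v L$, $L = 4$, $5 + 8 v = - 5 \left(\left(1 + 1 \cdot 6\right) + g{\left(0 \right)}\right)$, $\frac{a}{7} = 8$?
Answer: $1254400$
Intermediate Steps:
$a = 56$ ($a = 7 \cdot 8 = 56$)
$v = -5$ ($v = - \frac{5}{8} + \frac{\left(-5\right) \left(\left(1 + 1 \cdot 6\right) + 0\right)}{8} = - \frac{5}{8} + \frac{\left(-5\right) \left(\left(1 + 6\right) + 0\right)}{8} = - \frac{5}{8} + \frac{\left(-5\right) \left(7 + 0\right)}{8} = - \frac{5}{8} + \frac{\left(-5\right) 7}{8} = - \frac{5}{8} + \frac{1}{8} \left(-35\right) = - \frac{5}{8} - \frac{35}{8} = -5$)
$E = -1120$ ($E = 56 \left(-5\right) 4 = \left(-280\right) 4 = -1120$)
$E^{2} = \left(-1120\right)^{2} = 1254400$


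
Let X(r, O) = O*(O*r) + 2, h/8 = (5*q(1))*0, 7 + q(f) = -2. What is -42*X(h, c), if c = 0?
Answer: -84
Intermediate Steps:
q(f) = -9 (q(f) = -7 - 2 = -9)
h = 0 (h = 8*((5*(-9))*0) = 8*(-45*0) = 8*0 = 0)
X(r, O) = 2 + r*O**2 (X(r, O) = r*O**2 + 2 = 2 + r*O**2)
-42*X(h, c) = -42*(2 + 0*0**2) = -42*(2 + 0*0) = -42*(2 + 0) = -42*2 = -84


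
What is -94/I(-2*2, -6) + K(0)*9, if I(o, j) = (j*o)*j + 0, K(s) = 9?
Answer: 5879/72 ≈ 81.653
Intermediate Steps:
I(o, j) = o*j² (I(o, j) = o*j² + 0 = o*j²)
-94/I(-2*2, -6) + K(0)*9 = -94/(-2*2*(-6)²) + 9*9 = -94/((-4*36)) + 81 = -94/(-144) + 81 = -94*(-1/144) + 81 = 47/72 + 81 = 5879/72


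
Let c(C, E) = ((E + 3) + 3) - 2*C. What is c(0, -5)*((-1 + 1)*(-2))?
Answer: 0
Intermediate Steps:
c(C, E) = 6 + E - 2*C (c(C, E) = ((3 + E) + 3) - 2*C = (6 + E) - 2*C = 6 + E - 2*C)
c(0, -5)*((-1 + 1)*(-2)) = (6 - 5 - 2*0)*((-1 + 1)*(-2)) = (6 - 5 + 0)*(0*(-2)) = 1*0 = 0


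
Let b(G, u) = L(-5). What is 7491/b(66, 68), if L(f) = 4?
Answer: 7491/4 ≈ 1872.8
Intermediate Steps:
b(G, u) = 4
7491/b(66, 68) = 7491/4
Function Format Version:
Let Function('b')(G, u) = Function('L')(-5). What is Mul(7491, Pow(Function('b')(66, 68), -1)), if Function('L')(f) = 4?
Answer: Rational(7491, 4) ≈ 1872.8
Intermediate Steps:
Function('b')(G, u) = 4
Mul(7491, Pow(Function('b')(66, 68), -1)) = Mul(7491, Pow(4, -1)) = Mul(7491, Rational(1, 4)) = Rational(7491, 4)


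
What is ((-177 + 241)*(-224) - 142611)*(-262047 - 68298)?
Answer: 51846656715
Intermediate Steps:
((-177 + 241)*(-224) - 142611)*(-262047 - 68298) = (64*(-224) - 142611)*(-330345) = (-14336 - 142611)*(-330345) = -156947*(-330345) = 51846656715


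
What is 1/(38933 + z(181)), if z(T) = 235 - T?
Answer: 1/38987 ≈ 2.5650e-5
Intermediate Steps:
1/(38933 + z(181)) = 1/(38933 + (235 - 1*181)) = 1/(38933 + (235 - 181)) = 1/(38933 + 54) = 1/38987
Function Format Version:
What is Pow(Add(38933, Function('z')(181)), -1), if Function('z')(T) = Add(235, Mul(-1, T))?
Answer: Rational(1, 38987) ≈ 2.5650e-5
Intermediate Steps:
Pow(Add(38933, Function('z')(181)), -1) = Pow(Add(38933, Add(235, Mul(-1, 181))), -1) = Pow(Add(38933, Add(235, -181)), -1) = Pow(Add(38933, 54), -1) = Pow(38987, -1) = Rational(1, 38987)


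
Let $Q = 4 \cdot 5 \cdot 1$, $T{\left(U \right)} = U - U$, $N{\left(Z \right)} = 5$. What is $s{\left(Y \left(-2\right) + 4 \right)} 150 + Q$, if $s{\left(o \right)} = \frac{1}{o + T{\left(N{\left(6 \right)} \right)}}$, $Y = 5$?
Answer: $-5$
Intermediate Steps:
$T{\left(U \right)} = 0$
$Q = 20$ ($Q = 20 \cdot 1 = 20$)
$s{\left(o \right)} = \frac{1}{o}$ ($s{\left(o \right)} = \frac{1}{o + 0} = \frac{1}{o}$)
$s{\left(Y \left(-2\right) + 4 \right)} 150 + Q = \frac{1}{5 \left(-2\right) + 4} \cdot 150 + 20 = \frac{1}{-10 + 4} \cdot 150 + 20 = \frac{1}{-6} \cdot 150 + 20 = \left(- \frac{1}{6}\right) 150 + 20 = -25 + 20 = -5$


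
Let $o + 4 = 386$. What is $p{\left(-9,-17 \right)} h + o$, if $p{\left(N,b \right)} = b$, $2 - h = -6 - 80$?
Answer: $-1114$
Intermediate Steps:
$h = 88$ ($h = 2 - \left(-6 - 80\right) = 2 - -86 = 2 + 86 = 88$)
$o = 382$ ($o = -4 + 386 = 382$)
$p{\left(-9,-17 \right)} h + o = \left(-17\right) 88 + 382 = -1496 + 382 = -1114$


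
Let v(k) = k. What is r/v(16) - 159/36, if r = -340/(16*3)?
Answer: -311/64 ≈ -4.8594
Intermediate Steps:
r = -85/12 (r = -340/48 = -340*1/48 = -85/12 ≈ -7.0833)
r/v(16) - 159/36 = -85/12/16 - 159/36 = -85/12*1/16 - 159*1/36 = -85/192 - 53/12 = -311/64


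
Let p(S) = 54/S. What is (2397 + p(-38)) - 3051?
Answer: -12453/19 ≈ -655.42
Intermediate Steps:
(2397 + p(-38)) - 3051 = (2397 + 54/(-38)) - 3051 = (2397 + 54*(-1/38)) - 3051 = (2397 - 27/19) - 3051 = 45516/19 - 3051 = -12453/19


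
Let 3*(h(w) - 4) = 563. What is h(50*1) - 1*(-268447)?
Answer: 805916/3 ≈ 2.6864e+5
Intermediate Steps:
h(w) = 575/3 (h(w) = 4 + (⅓)*563 = 4 + 563/3 = 575/3)
h(50*1) - 1*(-268447) = 575/3 - 1*(-268447) = 575/3 + 268447 = 805916/3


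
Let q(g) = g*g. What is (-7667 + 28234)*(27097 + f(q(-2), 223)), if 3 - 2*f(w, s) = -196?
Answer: 1118700831/2 ≈ 5.5935e+8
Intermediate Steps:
q(g) = g²
f(w, s) = 199/2 (f(w, s) = 3/2 - ½*(-196) = 3/2 + 98 = 199/2)
(-7667 + 28234)*(27097 + f(q(-2), 223)) = (-7667 + 28234)*(27097 + 199/2) = 20567*(54393/2) = 1118700831/2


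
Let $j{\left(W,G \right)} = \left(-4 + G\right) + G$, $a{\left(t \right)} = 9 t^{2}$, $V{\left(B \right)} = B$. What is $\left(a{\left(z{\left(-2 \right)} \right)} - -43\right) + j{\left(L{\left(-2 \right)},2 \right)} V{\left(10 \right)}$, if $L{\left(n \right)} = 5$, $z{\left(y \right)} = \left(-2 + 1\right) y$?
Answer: $79$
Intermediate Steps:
$z{\left(y \right)} = - y$
$j{\left(W,G \right)} = -4 + 2 G$
$\left(a{\left(z{\left(-2 \right)} \right)} - -43\right) + j{\left(L{\left(-2 \right)},2 \right)} V{\left(10 \right)} = \left(9 \left(\left(-1\right) \left(-2\right)\right)^{2} - -43\right) + \left(-4 + 2 \cdot 2\right) 10 = \left(9 \cdot 2^{2} + 43\right) + \left(-4 + 4\right) 10 = \left(9 \cdot 4 + 43\right) + 0 \cdot 10 = \left(36 + 43\right) + 0 = 79 + 0 = 79$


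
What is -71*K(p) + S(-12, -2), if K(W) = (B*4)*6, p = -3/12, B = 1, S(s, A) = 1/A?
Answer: -3409/2 ≈ -1704.5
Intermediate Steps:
p = -1/4 (p = -3*1/12 = -1/4 ≈ -0.25000)
K(W) = 24 (K(W) = (1*4)*6 = 4*6 = 24)
-71*K(p) + S(-12, -2) = -71*24 + 1/(-2) = -1704 - 1/2 = -3409/2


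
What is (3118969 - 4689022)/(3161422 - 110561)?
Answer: -1570053/3050861 ≈ -0.51463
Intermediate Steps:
(3118969 - 4689022)/(3161422 - 110561) = -1570053/3050861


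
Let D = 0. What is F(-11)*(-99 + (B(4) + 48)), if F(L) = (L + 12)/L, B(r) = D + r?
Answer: 47/11 ≈ 4.2727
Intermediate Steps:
B(r) = r (B(r) = 0 + r = r)
F(L) = (12 + L)/L
F(-11)*(-99 + (B(4) + 48)) = ((12 - 11)/(-11))*(-99 + (4 + 48)) = (-1/11*1)*(-99 + 52) = -1/11*(-47) = 47/11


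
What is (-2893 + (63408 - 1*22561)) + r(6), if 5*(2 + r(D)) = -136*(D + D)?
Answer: 188128/5 ≈ 37626.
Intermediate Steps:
r(D) = -2 - 272*D/5 (r(D) = -2 + (-136*(D + D))/5 = -2 + (-272*D)/5 = -2 - 272*D/5)
(-2893 + (63408 - 1*22561)) + r(6) = (-2893 + (63408 - 1*22561)) + (-2 - 272/5*6) = (-2893 + (63408 - 22561)) + (-2 - 1632/5) = (-2893 + 40847) - 1642/5 = 37954 - 1642/5 = 188128/5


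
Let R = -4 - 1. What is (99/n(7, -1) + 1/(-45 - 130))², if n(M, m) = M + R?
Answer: 300086329/122500 ≈ 2449.7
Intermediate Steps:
R = -5
n(M, m) = -5 + M (n(M, m) = M - 5 = -5 + M)
(99/n(7, -1) + 1/(-45 - 130))² = (99/(-5 + 7) + 1/(-45 - 130))² = (99/2 + 1/(-175))² = (99*(½) - 1/175)² = (99/2 - 1/175)² = (17323/350)² = 300086329/122500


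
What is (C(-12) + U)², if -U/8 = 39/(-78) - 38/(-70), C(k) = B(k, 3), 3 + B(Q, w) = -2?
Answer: 34969/1225 ≈ 28.546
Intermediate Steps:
B(Q, w) = -5 (B(Q, w) = -3 - 2 = -5)
C(k) = -5
U = -12/35 (U = -8*(39/(-78) - 38/(-70)) = -8*(39*(-1/78) - 38*(-1/70)) = -8*(-½ + 19/35) = -8*3/70 = -12/35 ≈ -0.34286)
(C(-12) + U)² = (-5 - 12/35)² = (-187/35)² = 34969/1225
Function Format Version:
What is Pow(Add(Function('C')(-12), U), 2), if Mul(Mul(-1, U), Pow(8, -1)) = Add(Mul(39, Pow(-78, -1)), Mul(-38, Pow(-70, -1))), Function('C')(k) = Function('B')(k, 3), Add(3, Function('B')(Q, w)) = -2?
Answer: Rational(34969, 1225) ≈ 28.546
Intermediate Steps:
Function('B')(Q, w) = -5 (Function('B')(Q, w) = Add(-3, -2) = -5)
Function('C')(k) = -5
U = Rational(-12, 35) (U = Mul(-8, Add(Mul(39, Pow(-78, -1)), Mul(-38, Pow(-70, -1)))) = Mul(-8, Add(Mul(39, Rational(-1, 78)), Mul(-38, Rational(-1, 70)))) = Mul(-8, Add(Rational(-1, 2), Rational(19, 35))) = Mul(-8, Rational(3, 70)) = Rational(-12, 35) ≈ -0.34286)
Pow(Add(Function('C')(-12), U), 2) = Pow(Add(-5, Rational(-12, 35)), 2) = Pow(Rational(-187, 35), 2) = Rational(34969, 1225)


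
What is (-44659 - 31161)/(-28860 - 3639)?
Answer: 75820/32499 ≈ 2.3330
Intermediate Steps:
(-44659 - 31161)/(-28860 - 3639) = -75820/(-32499) = -75820*(-1/32499) = 75820/32499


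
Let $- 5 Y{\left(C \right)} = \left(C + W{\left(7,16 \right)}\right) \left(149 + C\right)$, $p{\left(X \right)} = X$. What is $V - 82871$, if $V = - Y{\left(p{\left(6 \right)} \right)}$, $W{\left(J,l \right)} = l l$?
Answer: $-74749$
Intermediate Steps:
$W{\left(J,l \right)} = l^{2}$
$Y{\left(C \right)} = - \frac{\left(149 + C\right) \left(256 + C\right)}{5}$ ($Y{\left(C \right)} = - \frac{\left(C + 16^{2}\right) \left(149 + C\right)}{5} = - \frac{\left(C + 256\right) \left(149 + C\right)}{5} = - \frac{\left(256 + C\right) \left(149 + C\right)}{5} = - \frac{\left(149 + C\right) \left(256 + C\right)}{5}$)
$V = 8122$ ($V = - (- \frac{38144}{5} - 486 - \frac{6^{2}}{5}) = - (- \frac{38144}{5} - 486 - \frac{36}{5}) = \left(-1\right) \left(-8122\right) = 8122$)
$V - 82871 = 8122 - 82871 = -74749$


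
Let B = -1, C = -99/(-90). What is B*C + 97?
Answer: 959/10 ≈ 95.900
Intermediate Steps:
C = 11/10 (C = -99*(-1/90) = 11/10 ≈ 1.1000)
B*C + 97 = -1*11/10 + 97 = -11/10 + 97 = 959/10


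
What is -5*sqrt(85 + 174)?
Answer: -5*sqrt(259) ≈ -80.467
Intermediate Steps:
-5*sqrt(85 + 174) = -5*sqrt(259)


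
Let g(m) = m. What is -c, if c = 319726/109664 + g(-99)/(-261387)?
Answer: -4643504261/1592485776 ≈ -2.9159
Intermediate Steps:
c = 4643504261/1592485776 (c = 319726/109664 - 99/(-261387) = 319726*(1/109664) - 99*(-1/261387) = 159863/54832 + 11/29043 = 4643504261/1592485776 ≈ 2.9159)
-c = -1*4643504261/1592485776 = -4643504261/1592485776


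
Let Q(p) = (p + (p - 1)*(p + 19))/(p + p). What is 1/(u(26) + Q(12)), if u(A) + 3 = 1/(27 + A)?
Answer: 1272/14917 ≈ 0.085272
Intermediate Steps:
u(A) = -3 + 1/(27 + A)
Q(p) = (p + (-1 + p)*(19 + p))/(2*p) (Q(p) = (p + (-1 + p)*(19 + p))/((2*p)) = (p + (-1 + p)*(19 + p))*(1/(2*p)) = (p + (-1 + p)*(19 + p))/(2*p))
1/(u(26) + Q(12)) = 1/((-80 - 3*26)/(27 + 26) + (1/2)*(-19 + 12*(19 + 12))/12) = 1/((-80 - 78)/53 + (1/2)*(1/12)*(-19 + 12*31)) = 1/((1/53)*(-158) + (1/2)*(1/12)*(-19 + 372)) = 1/(-158/53 + (1/2)*(1/12)*353) = 1/(-158/53 + 353/24) = 1/(14917/1272) = 1272/14917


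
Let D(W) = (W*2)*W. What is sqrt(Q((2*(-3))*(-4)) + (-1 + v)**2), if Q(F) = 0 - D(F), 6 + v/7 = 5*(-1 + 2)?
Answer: 8*I*sqrt(17) ≈ 32.985*I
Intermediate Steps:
D(W) = 2*W**2 (D(W) = (2*W)*W = 2*W**2)
v = -7 (v = -42 + 7*(5*(-1 + 2)) = -42 + 7*(5*1) = -42 + 7*5 = -42 + 35 = -7)
Q(F) = -2*F**2 (Q(F) = 0 - 2*F**2 = -2*F**2)
sqrt(Q((2*(-3))*(-4)) + (-1 + v)**2) = sqrt(-2*((2*(-3))*(-4))**2 + (-1 - 7)**2) = sqrt(-2*(-6*(-4))**2 + (-8)**2) = sqrt(-2*24**2 + 64) = sqrt(-2*576 + 64) = sqrt(-1152 + 64) = sqrt(-1088) = 8*I*sqrt(17)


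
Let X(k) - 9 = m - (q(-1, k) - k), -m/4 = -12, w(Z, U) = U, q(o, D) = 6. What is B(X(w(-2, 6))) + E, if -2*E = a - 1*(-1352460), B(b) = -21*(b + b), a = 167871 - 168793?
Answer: -678163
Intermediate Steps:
a = -922
m = 48 (m = -4*(-12) = 48)
X(k) = 51 + k (X(k) = 9 + (48 - (6 - k)) = 9 + (48 + (-6 + k)) = 9 + (42 + k) = 51 + k)
B(b) = -42*b
E = -675769 (E = -(-922 - 1*(-1352460))/2 = -(-922 + 1352460)/2 = -1/2*1351538 = -675769)
B(X(w(-2, 6))) + E = -42*(51 + 6) - 675769 = -42*57 - 675769 = -2394 - 675769 = -678163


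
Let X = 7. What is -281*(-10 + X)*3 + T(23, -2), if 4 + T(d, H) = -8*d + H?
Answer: 2339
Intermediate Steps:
T(d, H) = -4 + H - 8*d (T(d, H) = -4 + (-8*d + H) = -4 + (H - 8*d) = -4 + H - 8*d)
-281*(-10 + X)*3 + T(23, -2) = -281*(-10 + 7)*3 + (-4 - 2 - 8*23) = -(-843)*3 + (-4 - 2 - 184) = -281*(-9) - 190 = 2529 - 190 = 2339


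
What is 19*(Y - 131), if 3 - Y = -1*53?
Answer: -1425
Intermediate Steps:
Y = 56 (Y = 3 - (-1)*53 = 3 - 1*(-53) = 3 + 53 = 56)
19*(Y - 131) = 19*(56 - 131) = 19*(-75) = -1425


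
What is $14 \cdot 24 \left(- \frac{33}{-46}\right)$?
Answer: $\frac{5544}{23} \approx 241.04$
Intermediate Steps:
$14 \cdot 24 \left(- \frac{33}{-46}\right) = 336 \left(\left(-33\right) \left(- \frac{1}{46}\right)\right) = 336 \cdot \frac{33}{46} = \frac{5544}{23}$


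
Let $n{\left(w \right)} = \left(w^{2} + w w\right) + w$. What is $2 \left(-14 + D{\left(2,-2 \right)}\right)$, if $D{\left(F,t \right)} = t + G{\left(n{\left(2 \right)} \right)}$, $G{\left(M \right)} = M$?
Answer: $-12$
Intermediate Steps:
$n{\left(w \right)} = w + 2 w^{2}$ ($n{\left(w \right)} = \left(w^{2} + w^{2}\right) + w = 2 w^{2} + w = w + 2 w^{2}$)
$D{\left(F,t \right)} = 10 + t$ ($D{\left(F,t \right)} = t + 2 \left(1 + 2 \cdot 2\right) = t + 2 \left(1 + 4\right) = t + 2 \cdot 5 = t + 10 = 10 + t$)
$2 \left(-14 + D{\left(2,-2 \right)}\right) = 2 \left(-14 + \left(10 - 2\right)\right) = 2 \left(-14 + 8\right) = 2 \left(-6\right) = -12$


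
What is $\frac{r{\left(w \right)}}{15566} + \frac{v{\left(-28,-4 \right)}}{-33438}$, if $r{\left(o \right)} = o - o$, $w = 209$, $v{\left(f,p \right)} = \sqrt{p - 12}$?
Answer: $- \frac{2 i}{16719} \approx - 0.00011962 i$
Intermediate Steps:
$v{\left(f,p \right)} = \sqrt{-12 + p}$
$r{\left(o \right)} = 0$
$\frac{r{\left(w \right)}}{15566} + \frac{v{\left(-28,-4 \right)}}{-33438} = \frac{0}{15566} + \frac{\sqrt{-12 - 4}}{-33438} = 0 \cdot \frac{1}{15566} + \sqrt{-16} \left(- \frac{1}{33438}\right) = 0 + 4 i \left(- \frac{1}{33438}\right) = 0 - \frac{2 i}{16719} = - \frac{2 i}{16719}$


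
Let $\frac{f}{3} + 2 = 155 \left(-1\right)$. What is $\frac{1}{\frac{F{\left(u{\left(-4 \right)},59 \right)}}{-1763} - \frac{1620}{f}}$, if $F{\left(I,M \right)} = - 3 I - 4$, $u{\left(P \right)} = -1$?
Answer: $\frac{276791}{952177} \approx 0.29069$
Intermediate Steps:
$F{\left(I,M \right)} = -4 - 3 I$
$f = -471$ ($f = -6 + 3 \cdot 155 \left(-1\right) = -6 + 3 \left(-155\right) = -6 - 465 = -471$)
$\frac{1}{\frac{F{\left(u{\left(-4 \right)},59 \right)}}{-1763} - \frac{1620}{f}} = \frac{1}{\frac{-4 - -3}{-1763} - \frac{1620}{-471}} = \frac{1}{\left(-4 + 3\right) \left(- \frac{1}{1763}\right) - - \frac{540}{157}} = \frac{1}{\left(-1\right) \left(- \frac{1}{1763}\right) + \frac{540}{157}} = \frac{1}{\frac{1}{1763} + \frac{540}{157}} = \frac{1}{\frac{952177}{276791}} = \frac{276791}{952177}$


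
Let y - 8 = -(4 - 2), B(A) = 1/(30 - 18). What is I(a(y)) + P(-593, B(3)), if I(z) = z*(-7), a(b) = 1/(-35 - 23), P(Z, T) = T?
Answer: 71/348 ≈ 0.20402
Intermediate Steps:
B(A) = 1/12
y = 6 (y = 8 - (4 - 2) = 8 - 1*2 = 8 - 2 = 6)
a(b) = -1/58 (a(b) = 1/(-58) = -1/58)
I(z) = -7*z
I(a(y)) + P(-593, B(3)) = -7*(-1/58) + 1/12 = 7/58 + 1/12 = 71/348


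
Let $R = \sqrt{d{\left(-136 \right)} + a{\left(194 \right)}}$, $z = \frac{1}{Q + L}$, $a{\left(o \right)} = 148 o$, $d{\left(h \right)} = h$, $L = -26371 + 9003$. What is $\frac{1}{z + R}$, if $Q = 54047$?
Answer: $- \frac{36679}{38444694195615} + \frac{5381396164 \sqrt{1786}}{38444694195615} \approx 0.0059156$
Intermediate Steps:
$L = -17368$
$z = \frac{1}{36679}$ ($z = \frac{1}{54047 - 17368} = \frac{1}{36679} \approx 2.7264 \cdot 10^{-5}$)
$R = 4 \sqrt{1786}$ ($R = \sqrt{-136 + 148 \cdot 194} = \sqrt{-136 + 28712} = \sqrt{28576} = 4 \sqrt{1786} \approx 169.04$)
$\frac{1}{z + R} = \frac{1}{\frac{1}{36679} + 4 \sqrt{1786}}$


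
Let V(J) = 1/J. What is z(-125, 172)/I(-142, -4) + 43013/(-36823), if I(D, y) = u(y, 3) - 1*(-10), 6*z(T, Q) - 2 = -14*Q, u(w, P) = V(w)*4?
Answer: -15153140/331407 ≈ -45.724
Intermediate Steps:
u(w, P) = 4/w
z(T, Q) = ⅓ - 7*Q/3 (z(T, Q) = ⅓ + (-14*Q)/6 = ⅓ - 7*Q/3)
I(D, y) = 10 + 4/y (I(D, y) = 4/y - 1*(-10) = 4/y + 10 = 10 + 4/y)
z(-125, 172)/I(-142, -4) + 43013/(-36823) = (⅓ - 7/3*172)/(10 + 4/(-4)) + 43013/(-36823) = (⅓ - 1204/3)/(10 + 4*(-¼)) + 43013*(-1/36823) = -401/(10 - 1) - 43013/36823 = -401/9 - 43013/36823 = -15153140/331407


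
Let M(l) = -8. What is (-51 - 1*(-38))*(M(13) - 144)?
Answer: 1976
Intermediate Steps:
(-51 - 1*(-38))*(M(13) - 144) = (-51 - 1*(-38))*(-8 - 144) = (-51 + 38)*(-152) = -13*(-152) = 1976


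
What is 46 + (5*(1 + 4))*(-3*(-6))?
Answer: 496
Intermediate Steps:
46 + (5*(1 + 4))*(-3*(-6)) = 46 + (5*5)*18 = 46 + 25*18 = 46 + 450 = 496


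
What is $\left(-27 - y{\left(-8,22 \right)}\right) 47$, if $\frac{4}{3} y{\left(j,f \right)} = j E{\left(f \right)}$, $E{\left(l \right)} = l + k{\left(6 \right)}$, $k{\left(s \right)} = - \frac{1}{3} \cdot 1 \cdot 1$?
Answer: $4841$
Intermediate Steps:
$k{\left(s \right)} = - \frac{1}{3}$ ($k{\left(s \right)} = \left(-1\right) \frac{1}{3} \cdot 1 \cdot 1 = \left(- \frac{1}{3}\right) 1 \cdot 1 = \left(- \frac{1}{3}\right) 1 = - \frac{1}{3}$)
$E{\left(l \right)} = - \frac{1}{3} + l$ ($E{\left(l \right)} = l - \frac{1}{3} = - \frac{1}{3} + l$)
$y{\left(j,f \right)} = \frac{3 j \left(- \frac{1}{3} + f\right)}{4}$
$\left(-27 - y{\left(-8,22 \right)}\right) 47 = \left(-27 - \frac{1}{4} \left(-8\right) \left(-1 + 3 \cdot 22\right)\right) 47 = \left(-27 - \frac{1}{4} \left(-8\right) \left(-1 + 66\right)\right) 47 = \left(-27 - \frac{1}{4} \left(-8\right) 65\right) 47 = \left(-27 - -130\right) 47 = \left(-27 + 130\right) 47 = 103 \cdot 47 = 4841$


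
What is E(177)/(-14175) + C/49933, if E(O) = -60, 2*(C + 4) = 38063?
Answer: 36361439/94373370 ≈ 0.38529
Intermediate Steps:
C = 38055/2 (C = -4 + (½)*38063 = -4 + 38063/2 = 38055/2 ≈ 19028.)
E(177)/(-14175) + C/49933 = -60/(-14175) + (38055/2)/49933 = -60*(-1/14175) + (38055/2)*(1/49933) = 4/945 + 38055/99866 = 36361439/94373370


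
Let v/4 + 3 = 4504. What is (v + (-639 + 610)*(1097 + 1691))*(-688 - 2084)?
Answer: 174214656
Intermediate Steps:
v = 18004 (v = -12 + 4*4504 = -12 + 18016 = 18004)
(v + (-639 + 610)*(1097 + 1691))*(-688 - 2084) = (18004 + (-639 + 610)*(1097 + 1691))*(-688 - 2084) = (18004 - 29*2788)*(-2772) = (18004 - 80852)*(-2772) = -62848*(-2772) = 174214656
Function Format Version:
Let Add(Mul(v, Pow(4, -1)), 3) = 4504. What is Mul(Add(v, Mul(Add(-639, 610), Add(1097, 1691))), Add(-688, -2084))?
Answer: 174214656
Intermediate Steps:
v = 18004 (v = Add(-12, Mul(4, 4504)) = Add(-12, 18016) = 18004)
Mul(Add(v, Mul(Add(-639, 610), Add(1097, 1691))), Add(-688, -2084)) = Mul(Add(18004, Mul(Add(-639, 610), Add(1097, 1691))), Add(-688, -2084)) = Mul(Add(18004, Mul(-29, 2788)), -2772) = Mul(Add(18004, -80852), -2772) = Mul(-62848, -2772) = 174214656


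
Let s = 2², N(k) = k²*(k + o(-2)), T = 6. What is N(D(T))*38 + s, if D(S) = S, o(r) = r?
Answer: 5476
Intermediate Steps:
N(k) = k²*(-2 + k) (N(k) = k²*(k - 2) = k²*(-2 + k))
s = 4
N(D(T))*38 + s = (6²*(-2 + 6))*38 + 4 = (36*4)*38 + 4 = 144*38 + 4 = 5472 + 4 = 5476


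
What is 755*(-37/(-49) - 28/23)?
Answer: -393355/1127 ≈ -349.03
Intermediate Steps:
755*(-37/(-49) - 28/23) = 755*(-37*(-1/49) - 28*1/23) = 755*(37/49 - 28/23) = 755*(-521/1127) = -393355/1127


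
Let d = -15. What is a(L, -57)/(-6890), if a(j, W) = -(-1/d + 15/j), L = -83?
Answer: -71/4289025 ≈ -1.6554e-5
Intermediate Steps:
a(j, W) = -1/15 - 15/j (a(j, W) = -(-1/(-15) + 15/j) = -(-1*(-1/15) + 15/j) = -(1/15 + 15/j) = -1/15 - 15/j)
a(L, -57)/(-6890) = ((1/15)*(-225 - 1*(-83))/(-83))/(-6890) = ((1/15)*(-1/83)*(-225 + 83))*(-1/6890) = ((1/15)*(-1/83)*(-142))*(-1/6890) = (142/1245)*(-1/6890) = -71/4289025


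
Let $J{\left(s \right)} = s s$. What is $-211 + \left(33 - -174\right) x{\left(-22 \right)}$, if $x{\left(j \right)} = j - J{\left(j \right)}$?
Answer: $-104953$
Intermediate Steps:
$J{\left(s \right)} = s^{2}$
$x{\left(j \right)} = j - j^{2}$
$-211 + \left(33 - -174\right) x{\left(-22 \right)} = -211 + \left(33 - -174\right) \left(- 22 \left(1 - -22\right)\right) = -211 + \left(33 + 174\right) \left(- 22 \left(1 + 22\right)\right) = -211 + 207 \left(\left(-22\right) 23\right) = -211 + 207 \left(-506\right) = -211 - 104742 = -104953$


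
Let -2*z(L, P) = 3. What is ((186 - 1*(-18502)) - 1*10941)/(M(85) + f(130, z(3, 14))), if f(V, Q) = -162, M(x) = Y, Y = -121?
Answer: -7747/283 ≈ -27.375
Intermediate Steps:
z(L, P) = -3/2 (z(L, P) = -1/2*3 = -3/2)
M(x) = -121
((186 - 1*(-18502)) - 1*10941)/(M(85) + f(130, z(3, 14))) = ((186 - 1*(-18502)) - 1*10941)/(-121 - 162) = ((186 + 18502) - 10941)/(-283) = (18688 - 10941)*(-1/283) = 7747*(-1/283) = -7747/283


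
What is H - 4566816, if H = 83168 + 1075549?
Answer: -3408099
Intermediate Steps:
H = 1158717
H - 4566816 = 1158717 - 4566816 = -3408099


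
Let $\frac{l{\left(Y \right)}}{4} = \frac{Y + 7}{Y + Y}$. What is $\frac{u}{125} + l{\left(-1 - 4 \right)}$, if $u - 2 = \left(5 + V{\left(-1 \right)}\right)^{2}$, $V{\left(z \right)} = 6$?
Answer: $\frac{23}{125} \approx 0.184$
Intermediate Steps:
$l{\left(Y \right)} = \frac{2 \left(7 + Y\right)}{Y}$ ($l{\left(Y \right)} = 4 \frac{Y + 7}{Y + Y} = 4 \frac{7 + Y}{2 Y} = \frac{2 \left(7 + Y\right)}{Y}$)
$u = 123$ ($u = 2 + \left(5 + 6\right)^{2} = 2 + 11^{2} = 2 + 121 = 123$)
$\frac{u}{125} + l{\left(-1 - 4 \right)} = \frac{1}{125} \cdot 123 + \left(2 + \frac{14}{-1 - 4}\right) = \frac{123}{125} + \left(2 + \frac{14}{-5}\right) = \frac{123}{125} + \left(2 + 14 \left(- \frac{1}{5}\right)\right) = \frac{123}{125} + \left(2 - \frac{14}{5}\right) = \frac{123}{125} - \frac{4}{5} = \frac{23}{125}$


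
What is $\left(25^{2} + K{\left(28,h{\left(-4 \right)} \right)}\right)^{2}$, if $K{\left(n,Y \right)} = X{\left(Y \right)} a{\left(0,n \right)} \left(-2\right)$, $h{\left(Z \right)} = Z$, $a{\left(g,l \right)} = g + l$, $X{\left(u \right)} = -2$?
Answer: $543169$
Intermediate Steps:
$K{\left(n,Y \right)} = 4 n$ ($K{\left(n,Y \right)} = - 2 \left(0 + n\right) \left(-2\right) = - 2 n \left(-2\right) = 4 n$)
$\left(25^{2} + K{\left(28,h{\left(-4 \right)} \right)}\right)^{2} = \left(25^{2} + 4 \cdot 28\right)^{2} = \left(625 + 112\right)^{2} = 737^{2} = 543169$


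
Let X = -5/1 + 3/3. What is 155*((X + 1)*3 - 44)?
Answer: -8215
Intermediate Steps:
X = -4 (X = -5*1 + 3*(1/3) = -5 + 1 = -4)
155*((X + 1)*3 - 44) = 155*((-4 + 1)*3 - 44) = 155*(-3*3 - 44) = 155*(-9 - 44) = 155*(-53) = -8215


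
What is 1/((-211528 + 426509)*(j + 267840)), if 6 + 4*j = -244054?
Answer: 1/44463445325 ≈ 2.2490e-11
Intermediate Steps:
j = -61015 (j = -3/2 + (1/4)*(-244054) = -3/2 - 122027/2 = -61015)
1/((-211528 + 426509)*(j + 267840)) = 1/((-211528 + 426509)*(-61015 + 267840)) = 1/(214981*206825) = 1/44463445325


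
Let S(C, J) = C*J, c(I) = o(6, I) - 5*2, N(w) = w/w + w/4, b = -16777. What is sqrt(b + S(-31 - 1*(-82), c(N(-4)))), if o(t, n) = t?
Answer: I*sqrt(16981) ≈ 130.31*I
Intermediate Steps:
N(w) = 1 + w/4 (N(w) = 1 + w*(1/4) = 1 + w/4)
c(I) = -4 (c(I) = 6 - 5*2 = 6 - 10 = -4)
sqrt(b + S(-31 - 1*(-82), c(N(-4)))) = sqrt(-16777 + (-31 - 1*(-82))*(-4)) = sqrt(-16777 + (-31 + 82)*(-4)) = sqrt(-16777 + 51*(-4)) = sqrt(-16777 - 204) = sqrt(-16981) = I*sqrt(16981)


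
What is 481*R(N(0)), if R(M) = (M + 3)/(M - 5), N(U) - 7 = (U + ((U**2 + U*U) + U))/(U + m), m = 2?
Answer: 2405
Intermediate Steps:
N(U) = 7 + (2*U + 2*U**2)/(2 + U) (N(U) = 7 + (U + ((U**2 + U*U) + U))/(U + 2) = 7 + (U + ((U**2 + U**2) + U))/(2 + U) = 7 + (U + (2*U**2 + U))/(2 + U) = 7 + (U + (U + 2*U**2))/(2 + U) = 7 + (2*U + 2*U**2)/(2 + U))
R(M) = (3 + M)/(-5 + M)
481*R(N(0)) = 481*((3 + (14 + 2*0**2 + 9*0)/(2 + 0))/(-5 + (14 + 2*0**2 + 9*0)/(2 + 0))) = 481*((3 + (14 + 2*0 + 0)/2)/(-5 + (14 + 2*0 + 0)/2)) = 481*((3 + (14 + 0 + 0)/2)/(-5 + (14 + 0 + 0)/2)) = 481*((3 + (1/2)*14)/(-5 + (1/2)*14)) = 481*((3 + 7)/(-5 + 7)) = 481*(10/2) = 481*((1/2)*10) = 481*5 = 2405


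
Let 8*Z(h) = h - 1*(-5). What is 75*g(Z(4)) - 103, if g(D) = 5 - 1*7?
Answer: -253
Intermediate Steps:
Z(h) = 5/8 + h/8 (Z(h) = (h - 1*(-5))/8 = (h + 5)/8 = (5 + h)/8 = 5/8 + h/8)
g(D) = -2 (g(D) = 5 - 7 = -2)
75*g(Z(4)) - 103 = 75*(-2) - 103 = -150 - 103 = -253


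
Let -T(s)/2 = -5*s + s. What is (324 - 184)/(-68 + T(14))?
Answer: 35/11 ≈ 3.1818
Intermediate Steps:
T(s) = 8*s (T(s) = -2*(-5*s + s) = -(-8)*s = 8*s)
(324 - 184)/(-68 + T(14)) = (324 - 184)/(-68 + 8*14) = 140/(-68 + 112) = 140/44 = 140*(1/44) = 35/11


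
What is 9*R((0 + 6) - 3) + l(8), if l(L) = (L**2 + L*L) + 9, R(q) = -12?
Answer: 29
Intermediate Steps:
l(L) = 9 + 2*L**2 (l(L) = (L**2 + L**2) + 9 = 2*L**2 + 9 = 9 + 2*L**2)
9*R((0 + 6) - 3) + l(8) = 9*(-12) + (9 + 2*8**2) = -108 + (9 + 2*64) = -108 + (9 + 128) = -108 + 137 = 29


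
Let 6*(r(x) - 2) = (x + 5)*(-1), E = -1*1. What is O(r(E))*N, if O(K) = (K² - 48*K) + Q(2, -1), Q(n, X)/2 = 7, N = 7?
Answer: -3038/9 ≈ -337.56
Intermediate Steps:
Q(n, X) = 14 (Q(n, X) = 2*7 = 14)
E = -1
r(x) = 7/6 - x/6 (r(x) = 2 + ((x + 5)*(-1))/6 = 2 + ((5 + x)*(-1))/6 = 2 + (-5 - x)/6 = 2 + (-⅚ - x/6) = 7/6 - x/6)
O(K) = 14 + K² - 48*K (O(K) = (K² - 48*K) + 14 = 14 + K² - 48*K)
O(r(E))*N = (14 + (7/6 - ⅙*(-1))² - 48*(7/6 - ⅙*(-1)))*7 = (14 + (7/6 + ⅙)² - 48*(7/6 + ⅙))*7 = (14 + (4/3)² - 48*4/3)*7 = (14 + 16/9 - 64)*7 = -434/9*7 = -3038/9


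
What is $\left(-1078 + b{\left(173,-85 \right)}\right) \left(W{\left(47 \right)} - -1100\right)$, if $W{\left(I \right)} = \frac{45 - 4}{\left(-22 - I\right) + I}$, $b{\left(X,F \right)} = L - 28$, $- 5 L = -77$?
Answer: $- \frac{131739027}{110} \approx -1.1976 \cdot 10^{6}$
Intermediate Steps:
$L = \frac{77}{5}$ ($L = \left(- \frac{1}{5}\right) \left(-77\right) = \frac{77}{5} \approx 15.4$)
$b{\left(X,F \right)} = - \frac{63}{5}$ ($b{\left(X,F \right)} = \frac{77}{5} - 28 = - \frac{63}{5}$)
$W{\left(I \right)} = - \frac{41}{22}$ ($W{\left(I \right)} = \frac{41}{-22} = 41 \left(- \frac{1}{22}\right) = - \frac{41}{22}$)
$\left(-1078 + b{\left(173,-85 \right)}\right) \left(W{\left(47 \right)} - -1100\right) = \left(-1078 - \frac{63}{5}\right) \left(- \frac{41}{22} - -1100\right) = - \frac{5453 \left(- \frac{41}{22} + 1100\right)}{5} = \left(- \frac{5453}{5}\right) \frac{24159}{22} = - \frac{131739027}{110}$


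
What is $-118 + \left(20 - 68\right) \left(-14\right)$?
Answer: $554$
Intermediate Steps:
$-118 + \left(20 - 68\right) \left(-14\right) = -118 - -672 = -118 + 672 = 554$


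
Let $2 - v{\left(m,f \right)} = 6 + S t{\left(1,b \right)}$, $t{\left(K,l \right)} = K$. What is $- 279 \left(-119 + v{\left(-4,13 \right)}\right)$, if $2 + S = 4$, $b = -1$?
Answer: $34875$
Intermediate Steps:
$S = 2$ ($S = -2 + 4 = 2$)
$v{\left(m,f \right)} = -6$ ($v{\left(m,f \right)} = 2 - \left(6 + 2 \cdot 1\right) = 2 - \left(6 + 2\right) = 2 - 8 = -6$)
$- 279 \left(-119 + v{\left(-4,13 \right)}\right) = - 279 \left(-119 - 6\right) = \left(-279\right) \left(-125\right) = 34875$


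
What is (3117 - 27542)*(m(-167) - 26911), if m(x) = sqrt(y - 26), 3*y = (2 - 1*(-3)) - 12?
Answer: 657301175 - 24425*I*sqrt(255)/3 ≈ 6.573e+8 - 1.3001e+5*I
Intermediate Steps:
y = -7/3 (y = ((2 - 1*(-3)) - 12)/3 = ((2 + 3) - 12)/3 = (5 - 12)/3 = (1/3)*(-7) = -7/3 ≈ -2.3333)
m(x) = I*sqrt(255)/3 (m(x) = sqrt(-7/3 - 26) = sqrt(-85/3) = I*sqrt(255)/3)
(3117 - 27542)*(m(-167) - 26911) = (3117 - 27542)*(I*sqrt(255)/3 - 26911) = -24425*(-26911 + I*sqrt(255)/3) = 657301175 - 24425*I*sqrt(255)/3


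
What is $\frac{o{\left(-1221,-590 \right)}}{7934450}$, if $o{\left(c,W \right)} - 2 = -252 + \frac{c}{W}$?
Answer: $- \frac{146279}{4681325500} \approx -3.1247 \cdot 10^{-5}$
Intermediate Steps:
$o{\left(c,W \right)} = -250 + \frac{c}{W}$ ($o{\left(c,W \right)} = 2 - \left(252 - \frac{c}{W}\right) = -250 + \frac{c}{W}$)
$\frac{o{\left(-1221,-590 \right)}}{7934450} = \frac{-250 - \frac{1221}{-590}}{7934450} = \left(-250 - - \frac{1221}{590}\right) \frac{1}{7934450} = \left(-250 + \frac{1221}{590}\right) \frac{1}{7934450} = \left(- \frac{146279}{590}\right) \frac{1}{7934450} = - \frac{146279}{4681325500}$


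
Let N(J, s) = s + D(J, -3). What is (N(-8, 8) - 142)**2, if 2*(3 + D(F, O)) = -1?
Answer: 75625/4 ≈ 18906.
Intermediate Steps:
D(F, O) = -7/2 (D(F, O) = -3 + (1/2)*(-1) = -3 - 1/2 = -7/2)
N(J, s) = -7/2 + s (N(J, s) = s - 7/2 = -7/2 + s)
(N(-8, 8) - 142)**2 = ((-7/2 + 8) - 142)**2 = (9/2 - 142)**2 = (-275/2)**2 = 75625/4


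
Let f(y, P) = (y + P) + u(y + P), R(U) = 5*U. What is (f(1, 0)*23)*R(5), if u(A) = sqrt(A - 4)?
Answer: 575 + 575*I*sqrt(3) ≈ 575.0 + 995.93*I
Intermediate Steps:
u(A) = sqrt(-4 + A)
f(y, P) = P + y + sqrt(-4 + P + y) (f(y, P) = (y + P) + sqrt(-4 + (y + P)) = (P + y) + sqrt(-4 + (P + y)) = (P + y) + sqrt(-4 + P + y) = P + y + sqrt(-4 + P + y))
(f(1, 0)*23)*R(5) = ((0 + 1 + sqrt(-4 + 0 + 1))*23)*(5*5) = ((0 + 1 + sqrt(-3))*23)*25 = ((0 + 1 + I*sqrt(3))*23)*25 = ((1 + I*sqrt(3))*23)*25 = (23 + 23*I*sqrt(3))*25 = 575 + 575*I*sqrt(3)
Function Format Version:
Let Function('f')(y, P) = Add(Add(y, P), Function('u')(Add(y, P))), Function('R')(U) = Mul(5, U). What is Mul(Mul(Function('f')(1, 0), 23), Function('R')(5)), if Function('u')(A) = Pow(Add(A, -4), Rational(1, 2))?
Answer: Add(575, Mul(575, I, Pow(3, Rational(1, 2)))) ≈ Add(575.00, Mul(995.93, I))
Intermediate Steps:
Function('u')(A) = Pow(Add(-4, A), Rational(1, 2))
Function('f')(y, P) = Add(P, y, Pow(Add(-4, P, y), Rational(1, 2))) (Function('f')(y, P) = Add(Add(y, P), Pow(Add(-4, Add(y, P)), Rational(1, 2))) = Add(Add(P, y), Pow(Add(-4, Add(P, y)), Rational(1, 2))) = Add(Add(P, y), Pow(Add(-4, P, y), Rational(1, 2))) = Add(P, y, Pow(Add(-4, P, y), Rational(1, 2))))
Mul(Mul(Function('f')(1, 0), 23), Function('R')(5)) = Mul(Mul(Add(0, 1, Pow(Add(-4, 0, 1), Rational(1, 2))), 23), Mul(5, 5)) = Mul(Mul(Add(0, 1, Pow(-3, Rational(1, 2))), 23), 25) = Mul(Mul(Add(0, 1, Mul(I, Pow(3, Rational(1, 2)))), 23), 25) = Mul(Mul(Add(1, Mul(I, Pow(3, Rational(1, 2)))), 23), 25) = Mul(Add(23, Mul(23, I, Pow(3, Rational(1, 2)))), 25) = Add(575, Mul(575, I, Pow(3, Rational(1, 2))))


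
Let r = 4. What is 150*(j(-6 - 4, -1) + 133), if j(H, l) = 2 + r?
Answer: 20850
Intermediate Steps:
j(H, l) = 6 (j(H, l) = 2 + 4 = 6)
150*(j(-6 - 4, -1) + 133) = 150*(6 + 133) = 150*139 = 20850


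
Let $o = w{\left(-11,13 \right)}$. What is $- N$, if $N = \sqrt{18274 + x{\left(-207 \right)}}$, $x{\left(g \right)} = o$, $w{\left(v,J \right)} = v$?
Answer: $- \sqrt{18263} \approx -135.14$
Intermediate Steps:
$o = -11$
$x{\left(g \right)} = -11$
$N = \sqrt{18263}$ ($N = \sqrt{18274 - 11} = \sqrt{18263} \approx 135.14$)
$- N = - \sqrt{18263}$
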